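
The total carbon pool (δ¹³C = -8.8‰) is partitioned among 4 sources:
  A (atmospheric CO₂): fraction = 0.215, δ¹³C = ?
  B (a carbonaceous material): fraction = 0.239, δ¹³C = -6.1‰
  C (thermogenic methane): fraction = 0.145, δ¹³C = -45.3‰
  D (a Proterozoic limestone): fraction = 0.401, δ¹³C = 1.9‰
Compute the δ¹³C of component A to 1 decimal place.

Isotope mass balance: δ_bulk = Σ fᵢ·δᵢ.
-8.8 = 0.215×δ_A + 0.239×(-6.1) + 0.145×(-45.3) + 0.401×(1.9)
0.215·δ_A = -8.8 − (-7.264) = -1.536
δ_A = -1.536 / 0.215 = -7.14‰

-7.1‰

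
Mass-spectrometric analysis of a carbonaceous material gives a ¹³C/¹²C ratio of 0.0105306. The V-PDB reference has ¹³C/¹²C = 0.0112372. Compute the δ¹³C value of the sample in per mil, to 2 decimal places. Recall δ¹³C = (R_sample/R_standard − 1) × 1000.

δ¹³C = (R_sample / R_standard − 1) × 1000
R_sample / R_standard = 0.0105306 / 0.0112372 = 0.937120
δ¹³C = (0.937120 − 1) × 1000 = -62.880 per mil

-62.88 per mil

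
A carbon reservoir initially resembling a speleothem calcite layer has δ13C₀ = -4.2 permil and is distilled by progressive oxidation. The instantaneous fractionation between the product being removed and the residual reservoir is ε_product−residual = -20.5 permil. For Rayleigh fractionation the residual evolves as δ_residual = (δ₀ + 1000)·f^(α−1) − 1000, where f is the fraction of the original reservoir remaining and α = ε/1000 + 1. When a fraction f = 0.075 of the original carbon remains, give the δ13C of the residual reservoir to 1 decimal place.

Rayleigh residual: δ_res = (δ₀ + 1000)·f^(α−1) − 1000
α = ε/1000 + 1 = 0.97950, so α − 1 = -0.02050
f^(α−1) = 0.075^(-0.02050) = 1.054536
δ_res = (-4.2 + 1000) × 1.054536 − 1000 = 1050.107 − 1000 = 50.11 permil

50.1 permil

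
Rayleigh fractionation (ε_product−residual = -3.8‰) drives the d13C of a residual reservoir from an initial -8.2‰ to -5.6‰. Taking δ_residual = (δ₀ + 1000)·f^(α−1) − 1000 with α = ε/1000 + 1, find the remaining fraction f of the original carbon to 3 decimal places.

0.502

α − 1 = ε/1000 = -0.0038
(δ_res + 1000)/(δ₀ + 1000) = (-5.6 + 1000)/(-8.2 + 1000) = 994.4/991.8 = 1.002621
f = 1.002621^(1/-0.0038) = exp(ln(1.002621)/-0.0038) = exp(0.00262/-0.0038)
f = exp(-0.6890) = 0.5021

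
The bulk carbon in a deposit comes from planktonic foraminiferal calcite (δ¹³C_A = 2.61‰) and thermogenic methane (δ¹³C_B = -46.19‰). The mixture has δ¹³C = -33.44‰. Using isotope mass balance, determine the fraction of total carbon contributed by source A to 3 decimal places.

δ_mix = f_A·δ_A + (1 − f_A)·δ_B  ⇒  f_A = (δ_mix − δ_B)/(δ_A − δ_B)
f_A = (-33.44 − (-46.19)) / (2.61 − (-46.19))
f_A = 12.75 / 48.80 = 0.2613

0.261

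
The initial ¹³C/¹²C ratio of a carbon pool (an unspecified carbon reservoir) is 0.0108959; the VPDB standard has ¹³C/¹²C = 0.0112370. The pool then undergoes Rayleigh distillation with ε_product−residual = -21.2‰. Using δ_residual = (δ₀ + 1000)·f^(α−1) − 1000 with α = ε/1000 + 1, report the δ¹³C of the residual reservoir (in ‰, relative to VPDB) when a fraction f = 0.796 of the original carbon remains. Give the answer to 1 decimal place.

δ₀ = (0.0108959/0.0112370 − 1)×1000 = (0.969645 − 1)×1000 = -30.355‰
α − 1 = ε/1000 = -0.0212
f^(α−1) = 0.796^(-0.0212) = 1.004849
δ_res = (-30.355 + 1000) × 1.004849 − 1000 = 974.346 − 1000 = -25.65‰

-25.7‰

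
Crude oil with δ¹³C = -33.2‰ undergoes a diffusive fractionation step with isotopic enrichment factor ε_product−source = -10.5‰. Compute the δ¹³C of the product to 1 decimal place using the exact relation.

To first order, δ_product ≈ δ_source + ε = -43.7‰.
Exactly, δ_product = (δ_source + 1000)·(ε/1000 + 1) − 1000.
δ_product = (-33.2 + 1000) × (-10.5/1000 + 1) − 1000
δ_product = -43.35‰

-43.4‰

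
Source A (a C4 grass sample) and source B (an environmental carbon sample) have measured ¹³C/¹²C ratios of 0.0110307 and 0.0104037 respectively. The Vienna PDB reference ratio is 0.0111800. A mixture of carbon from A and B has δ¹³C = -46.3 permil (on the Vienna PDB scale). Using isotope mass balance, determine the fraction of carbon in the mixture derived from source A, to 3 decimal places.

0.413

δ_A = (0.0110307/0.0111800 − 1)×1000 = (0.986646 − 1)×1000 = -13.354 permil
δ_B = (0.0104037/0.0111800 − 1)×1000 = (0.930564 − 1)×1000 = -69.436 permil
f_A = (δ_mix − δ_B)/(δ_A − δ_B) = (-46.3 − (-69.436))/(-13.354 − (-69.436))
f_A = 23.136 / 56.082 = 0.4125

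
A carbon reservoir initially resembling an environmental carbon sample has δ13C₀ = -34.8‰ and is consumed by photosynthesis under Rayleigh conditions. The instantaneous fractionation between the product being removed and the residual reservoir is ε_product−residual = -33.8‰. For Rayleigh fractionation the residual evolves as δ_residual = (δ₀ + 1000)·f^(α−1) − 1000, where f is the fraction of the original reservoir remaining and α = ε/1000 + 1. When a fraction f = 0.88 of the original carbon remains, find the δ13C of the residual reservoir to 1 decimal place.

Rayleigh residual: δ_res = (δ₀ + 1000)·f^(α−1) − 1000
α = ε/1000 + 1 = 0.96620, so α − 1 = -0.03380
f^(α−1) = 0.88^(-0.03380) = 1.004330
δ_res = (-34.8 + 1000) × 1.004330 − 1000 = 969.379 − 1000 = -30.62‰

-30.6‰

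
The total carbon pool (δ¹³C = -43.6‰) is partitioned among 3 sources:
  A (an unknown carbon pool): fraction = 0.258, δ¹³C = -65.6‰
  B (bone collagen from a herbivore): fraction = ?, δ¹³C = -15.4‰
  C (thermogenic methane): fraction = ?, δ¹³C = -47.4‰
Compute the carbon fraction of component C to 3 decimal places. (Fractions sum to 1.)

0.477

Let f_C and f_B be the unknown fractions; fractions sum to 1 so f_C + f_B = 0.742.
Mass balance: Σ fᵢ·δᵢ = δ_bulk ⇒ f_C·(-47.4) + f_B·(-15.4) = -43.6 − (-16.925) = -26.675
Substitute f_B = 0.742 − f_C:
f_C·(-47.4 − -15.4) = -26.675 − 0.742×(-15.4) = -15.248
f_C = -15.248 / -32.0 = 0.4765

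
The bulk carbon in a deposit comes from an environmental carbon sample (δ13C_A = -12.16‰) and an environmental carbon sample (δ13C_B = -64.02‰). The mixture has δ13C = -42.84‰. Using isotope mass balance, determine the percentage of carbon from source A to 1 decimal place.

δ_mix = f_A·δ_A + (1 − f_A)·δ_B  ⇒  f_A = (δ_mix − δ_B)/(δ_A − δ_B)
f_A = (-42.84 − (-64.02)) / (-12.16 − (-64.02))
f_A = 21.18 / 51.86 = 0.4084

40.8%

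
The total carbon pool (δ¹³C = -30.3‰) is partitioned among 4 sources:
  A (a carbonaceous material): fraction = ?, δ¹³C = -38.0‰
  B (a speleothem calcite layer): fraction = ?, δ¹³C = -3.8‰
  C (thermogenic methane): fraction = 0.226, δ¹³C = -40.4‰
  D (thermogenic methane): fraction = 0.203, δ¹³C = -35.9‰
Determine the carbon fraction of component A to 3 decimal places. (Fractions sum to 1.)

Let f_A and f_B be the unknown fractions; fractions sum to 1 so f_A + f_B = 0.571.
Mass balance: Σ fᵢ·δᵢ = δ_bulk ⇒ f_A·(-38.0) + f_B·(-3.8) = -30.3 − (-16.418) = -13.882
Substitute f_B = 0.571 − f_A:
f_A·(-38.0 − -3.8) = -13.882 − 0.571×(-3.8) = -11.712
f_A = -11.712 / -34.2 = 0.3425

0.342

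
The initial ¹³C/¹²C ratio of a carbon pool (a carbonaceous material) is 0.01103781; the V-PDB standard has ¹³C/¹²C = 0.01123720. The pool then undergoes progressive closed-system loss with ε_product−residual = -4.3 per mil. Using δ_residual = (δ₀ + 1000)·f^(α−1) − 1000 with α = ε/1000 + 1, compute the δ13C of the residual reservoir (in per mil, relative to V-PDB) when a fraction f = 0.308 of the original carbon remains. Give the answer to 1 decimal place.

-12.8 per mil

δ₀ = (0.01103781/0.01123720 − 1)×1000 = (0.982256 − 1)×1000 = -17.744 per mil
α − 1 = ε/1000 = -0.0043
f^(α−1) = 0.308^(-0.0043) = 1.005077
δ_res = (-17.744 + 1000) × 1.005077 − 1000 = 987.243 − 1000 = -12.76 per mil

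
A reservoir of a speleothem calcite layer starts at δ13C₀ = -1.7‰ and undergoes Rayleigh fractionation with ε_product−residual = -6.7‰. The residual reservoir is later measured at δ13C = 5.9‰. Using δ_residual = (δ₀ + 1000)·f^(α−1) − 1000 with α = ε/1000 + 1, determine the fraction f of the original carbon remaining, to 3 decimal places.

α − 1 = ε/1000 = -0.0067
(δ_res + 1000)/(δ₀ + 1000) = (5.9 + 1000)/(-1.7 + 1000) = 1005.9/998.3 = 1.007613
f = 1.007613^(1/-0.0067) = exp(ln(1.007613)/-0.0067) = exp(0.00758/-0.0067)
f = exp(-1.1320) = 0.3224

0.322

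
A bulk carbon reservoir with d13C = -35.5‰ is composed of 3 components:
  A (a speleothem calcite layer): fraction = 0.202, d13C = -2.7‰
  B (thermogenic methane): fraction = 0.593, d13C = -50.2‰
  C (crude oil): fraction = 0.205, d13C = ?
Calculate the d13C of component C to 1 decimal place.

Isotope mass balance: δ_bulk = Σ fᵢ·δᵢ.
-35.5 = 0.202×(-2.7) + 0.593×(-50.2) + 0.205×δ_C
0.205·δ_C = -35.5 − (-30.314) = -5.186
δ_C = -5.186 / 0.205 = -25.30‰

-25.3‰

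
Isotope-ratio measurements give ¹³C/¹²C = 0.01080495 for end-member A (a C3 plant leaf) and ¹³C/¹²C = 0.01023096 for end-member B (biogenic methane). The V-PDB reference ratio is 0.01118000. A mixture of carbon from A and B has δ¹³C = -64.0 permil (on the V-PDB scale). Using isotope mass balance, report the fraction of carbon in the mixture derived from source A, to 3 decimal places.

0.407

δ_A = (0.01080495/0.01118000 − 1)×1000 = (0.966453 − 1)×1000 = -33.547 permil
δ_B = (0.01023096/0.01118000 − 1)×1000 = (0.915113 − 1)×1000 = -84.887 permil
f_A = (δ_mix − δ_B)/(δ_A − δ_B) = (-64.0 − (-84.887))/(-33.547 − (-84.887))
f_A = 20.887 / 51.341 = 0.4068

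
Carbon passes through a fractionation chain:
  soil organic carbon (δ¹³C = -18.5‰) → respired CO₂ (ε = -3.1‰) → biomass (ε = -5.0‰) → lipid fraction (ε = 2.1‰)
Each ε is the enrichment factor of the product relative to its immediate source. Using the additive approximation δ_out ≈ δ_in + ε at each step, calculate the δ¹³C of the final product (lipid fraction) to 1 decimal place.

step 1: δ ≈ -18.5 + (-3.1) = -21.6‰
step 2: δ ≈ -21.6 + (-5.0) = -26.6‰
step 3: δ ≈ -26.6 + (2.1) = -24.5‰

-24.5‰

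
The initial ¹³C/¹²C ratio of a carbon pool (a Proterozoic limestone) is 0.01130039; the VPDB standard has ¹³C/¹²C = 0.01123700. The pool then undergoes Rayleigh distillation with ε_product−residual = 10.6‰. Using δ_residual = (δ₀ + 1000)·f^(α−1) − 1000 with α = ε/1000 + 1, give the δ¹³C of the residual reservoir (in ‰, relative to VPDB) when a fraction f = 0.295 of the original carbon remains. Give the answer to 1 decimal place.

δ₀ = (0.01130039/0.01123700 − 1)×1000 = (1.005641 − 1)×1000 = 5.641‰
α − 1 = ε/1000 = 0.0106
f^(α−1) = 0.295^(0.0106) = 0.987143
δ_res = (5.641 + 1000) × 0.987143 − 1000 = 992.712 − 1000 = -7.29‰

-7.3‰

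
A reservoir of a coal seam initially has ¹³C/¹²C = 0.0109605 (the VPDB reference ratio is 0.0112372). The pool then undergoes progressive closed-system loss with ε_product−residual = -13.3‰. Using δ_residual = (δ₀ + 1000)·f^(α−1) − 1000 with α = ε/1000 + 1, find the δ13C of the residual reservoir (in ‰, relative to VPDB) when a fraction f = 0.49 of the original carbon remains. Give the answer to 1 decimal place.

-15.3‰

δ₀ = (0.0109605/0.0112372 − 1)×1000 = (0.975376 − 1)×1000 = -24.624‰
α − 1 = ε/1000 = -0.0133
f^(α−1) = 0.49^(-0.0133) = 1.009533
δ_res = (-24.624 + 1000) × 1.009533 − 1000 = 984.674 − 1000 = -15.33‰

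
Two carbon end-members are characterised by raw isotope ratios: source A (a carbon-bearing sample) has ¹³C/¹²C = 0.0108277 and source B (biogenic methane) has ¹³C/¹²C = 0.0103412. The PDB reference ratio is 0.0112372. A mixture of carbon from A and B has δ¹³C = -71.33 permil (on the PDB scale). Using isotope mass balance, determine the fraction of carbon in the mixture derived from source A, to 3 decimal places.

δ_A = (0.0108277/0.0112372 − 1)×1000 = (0.963559 − 1)×1000 = -36.441 permil
δ_B = (0.0103412/0.0112372 − 1)×1000 = (0.920265 − 1)×1000 = -79.735 permil
f_A = (δ_mix − δ_B)/(δ_A − δ_B) = (-71.33 − (-79.735))/(-36.441 − (-79.735))
f_A = 8.405 / 43.294 = 0.1941

0.194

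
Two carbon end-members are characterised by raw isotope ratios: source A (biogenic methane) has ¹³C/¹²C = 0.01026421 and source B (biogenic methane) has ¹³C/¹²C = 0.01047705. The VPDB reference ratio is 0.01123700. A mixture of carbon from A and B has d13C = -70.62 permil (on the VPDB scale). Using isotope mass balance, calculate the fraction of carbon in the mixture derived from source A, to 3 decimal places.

δ_A = (0.01026421/0.01123700 − 1)×1000 = (0.913430 − 1)×1000 = -86.570 permil
δ_B = (0.01047705/0.01123700 − 1)×1000 = (0.932371 − 1)×1000 = -67.629 permil
f_A = (δ_mix − δ_B)/(δ_A − δ_B) = (-70.62 − (-67.629))/(-86.570 − (-67.629))
f_A = -2.991 / -18.941 = 0.1579

0.158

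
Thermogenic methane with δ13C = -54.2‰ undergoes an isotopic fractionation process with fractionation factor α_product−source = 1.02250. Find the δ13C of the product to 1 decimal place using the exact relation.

-32.9‰

δ_product = (δ_source + 1000)·α − 1000
δ_product = (-54.2 + 1000) × 1.02250 − 1000
δ_product = 967.080 − 1000 = -32.92‰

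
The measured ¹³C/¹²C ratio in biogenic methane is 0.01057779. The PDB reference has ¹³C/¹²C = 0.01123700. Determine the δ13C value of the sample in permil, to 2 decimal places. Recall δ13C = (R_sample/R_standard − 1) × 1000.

-58.66 permil

δ13C = (R_sample / R_standard − 1) × 1000
R_sample / R_standard = 0.01057779 / 0.01123700 = 0.941336
δ13C = (0.941336 − 1) × 1000 = -58.664 permil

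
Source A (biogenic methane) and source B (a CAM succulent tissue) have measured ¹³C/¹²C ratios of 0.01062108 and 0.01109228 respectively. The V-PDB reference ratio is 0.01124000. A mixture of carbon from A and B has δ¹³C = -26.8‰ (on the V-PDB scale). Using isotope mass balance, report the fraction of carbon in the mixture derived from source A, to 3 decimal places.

δ_A = (0.01062108/0.01124000 − 1)×1000 = (0.944936 − 1)×1000 = -55.064‰
δ_B = (0.01109228/0.01124000 − 1)×1000 = (0.986858 − 1)×1000 = -13.142‰
f_A = (δ_mix − δ_B)/(δ_A − δ_B) = (-26.8 − (-13.142))/(-55.064 − (-13.142))
f_A = -13.658 / -41.922 = 0.3258

0.326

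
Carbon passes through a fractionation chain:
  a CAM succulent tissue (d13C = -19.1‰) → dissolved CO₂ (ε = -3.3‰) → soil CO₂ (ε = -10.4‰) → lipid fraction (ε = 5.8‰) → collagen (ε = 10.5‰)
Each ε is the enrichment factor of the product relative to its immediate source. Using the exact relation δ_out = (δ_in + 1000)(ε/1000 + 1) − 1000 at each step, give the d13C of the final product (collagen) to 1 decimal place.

-16.7‰

step 1: δ = (-19.10 + 1000)·(-3.3/1000 + 1) − 1000 = -22.34‰
step 2: δ = (-22.34 + 1000)·(-10.4/1000 + 1) − 1000 = -32.50‰
step 3: δ = (-32.50 + 1000)·(5.8/1000 + 1) − 1000 = -26.89‰
step 4: δ = (-26.89 + 1000)·(10.5/1000 + 1) − 1000 = -16.68‰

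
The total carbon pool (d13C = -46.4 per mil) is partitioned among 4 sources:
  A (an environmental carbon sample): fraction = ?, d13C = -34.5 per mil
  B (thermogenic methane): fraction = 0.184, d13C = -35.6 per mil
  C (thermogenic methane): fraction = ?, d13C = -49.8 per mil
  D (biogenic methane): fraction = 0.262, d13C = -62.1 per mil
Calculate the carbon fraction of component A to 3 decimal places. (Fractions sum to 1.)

Let f_A and f_C be the unknown fractions; fractions sum to 1 so f_A + f_C = 0.554.
Mass balance: Σ fᵢ·δᵢ = δ_bulk ⇒ f_A·(-34.5) + f_C·(-49.8) = -46.4 − (-22.821) = -23.579
Substitute f_C = 0.554 − f_A:
f_A·(-34.5 − -49.8) = -23.579 − 0.554×(-49.8) = 4.010
f_A = 4.010 / 15.3 = 0.2621

0.262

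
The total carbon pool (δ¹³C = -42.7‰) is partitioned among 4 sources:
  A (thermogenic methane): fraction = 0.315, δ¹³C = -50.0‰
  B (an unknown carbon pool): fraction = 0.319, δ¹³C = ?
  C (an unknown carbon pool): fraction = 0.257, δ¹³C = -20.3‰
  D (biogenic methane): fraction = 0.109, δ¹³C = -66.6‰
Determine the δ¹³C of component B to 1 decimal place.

-45.4‰

Isotope mass balance: δ_bulk = Σ fᵢ·δᵢ.
-42.7 = 0.315×(-50.0) + 0.319×δ_B + 0.257×(-20.3) + 0.109×(-66.6)
0.319·δ_B = -42.7 − (-28.227) = -14.474
δ_B = -14.474 / 0.319 = -45.37‰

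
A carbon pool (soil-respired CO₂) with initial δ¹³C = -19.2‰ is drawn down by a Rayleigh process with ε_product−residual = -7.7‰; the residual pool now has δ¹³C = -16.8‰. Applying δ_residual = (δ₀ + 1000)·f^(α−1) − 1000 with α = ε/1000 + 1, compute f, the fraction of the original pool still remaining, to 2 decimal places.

α − 1 = ε/1000 = -0.0077
(δ_res + 1000)/(δ₀ + 1000) = (-16.8 + 1000)/(-19.2 + 1000) = 983.2/980.8 = 1.002447
f = 1.002447^(1/-0.0077) = exp(ln(1.002447)/-0.0077) = exp(0.00244/-0.0077)
f = exp(-0.3174) = 0.7280

0.73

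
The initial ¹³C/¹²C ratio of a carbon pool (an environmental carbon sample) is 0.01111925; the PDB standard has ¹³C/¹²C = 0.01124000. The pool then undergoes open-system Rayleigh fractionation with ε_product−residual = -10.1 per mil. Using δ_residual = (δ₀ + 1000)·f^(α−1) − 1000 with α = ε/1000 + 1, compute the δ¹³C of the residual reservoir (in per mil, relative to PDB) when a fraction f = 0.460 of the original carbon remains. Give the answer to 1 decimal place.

δ₀ = (0.01111925/0.01124000 − 1)×1000 = (0.989257 − 1)×1000 = -10.743 per mil
α − 1 = ε/1000 = -0.0101
f^(α−1) = 0.460^(-0.0101) = 1.007874
δ_res = (-10.743 + 1000) × 1.007874 − 1000 = 997.046 − 1000 = -2.95 per mil

-3.0 per mil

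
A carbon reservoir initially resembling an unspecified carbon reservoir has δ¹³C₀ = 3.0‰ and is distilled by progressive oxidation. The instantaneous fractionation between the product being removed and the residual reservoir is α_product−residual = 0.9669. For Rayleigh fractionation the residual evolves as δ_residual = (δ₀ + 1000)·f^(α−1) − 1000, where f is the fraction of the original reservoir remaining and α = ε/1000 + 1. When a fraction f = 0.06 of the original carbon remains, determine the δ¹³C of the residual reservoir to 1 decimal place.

100.9‰

Rayleigh residual: δ_res = (δ₀ + 1000)·f^(α−1) − 1000
α − 1 = -0.03310
f^(α−1) = 0.06^(-0.03310) = 1.097598
δ_res = (3.0 + 1000) × 1.097598 − 1000 = 1100.891 − 1000 = 100.89‰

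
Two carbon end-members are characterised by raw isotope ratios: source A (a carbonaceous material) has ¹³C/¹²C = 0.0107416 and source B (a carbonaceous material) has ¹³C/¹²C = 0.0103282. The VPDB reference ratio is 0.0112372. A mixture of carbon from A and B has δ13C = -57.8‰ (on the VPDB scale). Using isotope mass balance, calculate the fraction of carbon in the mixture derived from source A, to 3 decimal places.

δ_A = (0.0107416/0.0112372 − 1)×1000 = (0.955896 − 1)×1000 = -44.104‰
δ_B = (0.0103282/0.0112372 − 1)×1000 = (0.919108 − 1)×1000 = -80.892‰
f_A = (δ_mix − δ_B)/(δ_A − δ_B) = (-57.8 − (-80.892))/(-44.104 − (-80.892))
f_A = 23.092 / 36.789 = 0.6277

0.628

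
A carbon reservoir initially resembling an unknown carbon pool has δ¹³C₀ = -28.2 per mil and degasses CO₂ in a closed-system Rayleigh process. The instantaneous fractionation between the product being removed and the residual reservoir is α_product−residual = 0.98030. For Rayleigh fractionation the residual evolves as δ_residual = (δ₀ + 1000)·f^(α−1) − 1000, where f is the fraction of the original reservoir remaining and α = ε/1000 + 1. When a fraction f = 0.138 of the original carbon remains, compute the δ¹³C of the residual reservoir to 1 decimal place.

Rayleigh residual: δ_res = (δ₀ + 1000)·f^(α−1) − 1000
α − 1 = -0.01970
f^(α−1) = 0.138^(-0.01970) = 1.039787
δ_res = (-28.2 + 1000) × 1.039787 − 1000 = 1010.465 − 1000 = 10.47 per mil

10.5 per mil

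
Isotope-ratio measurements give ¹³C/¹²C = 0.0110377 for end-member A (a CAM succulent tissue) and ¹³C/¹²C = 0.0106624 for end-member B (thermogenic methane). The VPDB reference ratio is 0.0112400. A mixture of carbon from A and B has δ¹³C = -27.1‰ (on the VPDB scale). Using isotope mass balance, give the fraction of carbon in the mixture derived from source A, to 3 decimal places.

0.727

δ_A = (0.0110377/0.0112400 − 1)×1000 = (0.982002 − 1)×1000 = -17.998‰
δ_B = (0.0106624/0.0112400 − 1)×1000 = (0.948612 − 1)×1000 = -51.388‰
f_A = (δ_mix − δ_B)/(δ_A − δ_B) = (-27.1 − (-51.388))/(-17.998 − (-51.388))
f_A = 24.288 / 33.390 = 0.7274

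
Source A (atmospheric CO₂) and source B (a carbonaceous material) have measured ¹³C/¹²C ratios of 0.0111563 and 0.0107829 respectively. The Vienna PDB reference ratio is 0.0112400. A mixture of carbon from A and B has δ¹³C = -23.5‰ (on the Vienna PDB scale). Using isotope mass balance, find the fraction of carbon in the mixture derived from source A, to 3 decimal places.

0.517

δ_A = (0.0111563/0.0112400 − 1)×1000 = (0.992553 − 1)×1000 = -7.447‰
δ_B = (0.0107829/0.0112400 − 1)×1000 = (0.959333 − 1)×1000 = -40.667‰
f_A = (δ_mix − δ_B)/(δ_A − δ_B) = (-23.5 − (-40.667))/(-7.447 − (-40.667))
f_A = 17.167 / 33.221 = 0.5168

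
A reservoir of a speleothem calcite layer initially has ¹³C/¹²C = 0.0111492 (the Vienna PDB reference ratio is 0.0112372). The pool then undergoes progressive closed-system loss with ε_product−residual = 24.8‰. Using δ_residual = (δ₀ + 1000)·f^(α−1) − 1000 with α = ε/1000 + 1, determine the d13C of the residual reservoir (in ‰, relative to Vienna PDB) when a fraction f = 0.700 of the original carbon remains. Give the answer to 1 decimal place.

-16.6‰

δ₀ = (0.0111492/0.0112372 − 1)×1000 = (0.992169 − 1)×1000 = -7.831‰
α − 1 = ε/1000 = 0.0248
f^(α−1) = 0.700^(0.0248) = 0.991193
δ_res = (-7.831 + 1000) × 0.991193 − 1000 = 983.431 − 1000 = -16.57‰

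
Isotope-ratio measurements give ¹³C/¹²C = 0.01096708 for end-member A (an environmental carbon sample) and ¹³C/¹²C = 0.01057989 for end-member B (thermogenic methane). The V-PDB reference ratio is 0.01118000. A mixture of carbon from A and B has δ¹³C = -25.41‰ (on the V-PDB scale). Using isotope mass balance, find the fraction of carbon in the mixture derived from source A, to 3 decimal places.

0.816

δ_A = (0.01096708/0.01118000 − 1)×1000 = (0.980955 − 1)×1000 = -19.045‰
δ_B = (0.01057989/0.01118000 − 1)×1000 = (0.946323 − 1)×1000 = -53.677‰
f_A = (δ_mix − δ_B)/(δ_A − δ_B) = (-25.41 − (-53.677))/(-19.045 − (-53.677))
f_A = 28.267 / 34.632 = 0.8162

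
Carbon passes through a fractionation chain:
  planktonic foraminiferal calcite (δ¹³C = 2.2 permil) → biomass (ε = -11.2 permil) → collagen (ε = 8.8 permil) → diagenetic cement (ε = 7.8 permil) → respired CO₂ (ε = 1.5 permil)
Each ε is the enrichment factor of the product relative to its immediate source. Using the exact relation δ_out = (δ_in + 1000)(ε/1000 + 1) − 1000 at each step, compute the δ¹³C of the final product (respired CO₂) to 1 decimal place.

step 1: δ = (2.20 + 1000)·(-11.2/1000 + 1) − 1000 = -9.02 permil
step 2: δ = (-9.02 + 1000)·(8.8/1000 + 1) − 1000 = -0.30 permil
step 3: δ = (-0.30 + 1000)·(7.8/1000 + 1) − 1000 = 7.49 permil
step 4: δ = (7.49 + 1000)·(1.5/1000 + 1) − 1000 = 9.00 permil

9.0 permil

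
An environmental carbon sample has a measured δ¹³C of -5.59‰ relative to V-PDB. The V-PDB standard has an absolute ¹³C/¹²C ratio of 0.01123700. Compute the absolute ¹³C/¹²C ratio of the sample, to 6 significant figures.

R_sample = R_standard × (δ¹³C/1000 + 1)
R_sample = 0.01123700 × (-5.59/1000 + 1) = 0.01123700 × 0.994410
R_sample = 0.0111742

0.0111742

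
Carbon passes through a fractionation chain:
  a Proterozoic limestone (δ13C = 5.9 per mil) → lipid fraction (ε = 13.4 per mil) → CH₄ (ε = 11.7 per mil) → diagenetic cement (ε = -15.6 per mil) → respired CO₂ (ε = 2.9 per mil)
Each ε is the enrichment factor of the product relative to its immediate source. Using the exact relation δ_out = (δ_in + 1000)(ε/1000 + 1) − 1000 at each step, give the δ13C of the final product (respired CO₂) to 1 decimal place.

18.2 per mil

step 1: δ = (5.90 + 1000)·(13.4/1000 + 1) − 1000 = 19.38 per mil
step 2: δ = (19.38 + 1000)·(11.7/1000 + 1) − 1000 = 31.31 per mil
step 3: δ = (31.31 + 1000)·(-15.6/1000 + 1) − 1000 = 15.22 per mil
step 4: δ = (15.22 + 1000)·(2.9/1000 + 1) − 1000 = 18.16 per mil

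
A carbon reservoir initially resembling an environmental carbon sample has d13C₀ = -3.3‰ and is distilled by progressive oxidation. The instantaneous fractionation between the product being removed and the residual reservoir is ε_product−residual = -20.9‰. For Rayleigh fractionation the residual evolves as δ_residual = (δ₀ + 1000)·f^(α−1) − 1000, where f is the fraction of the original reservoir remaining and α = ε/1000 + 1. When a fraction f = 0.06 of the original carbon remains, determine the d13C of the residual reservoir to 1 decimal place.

Rayleigh residual: δ_res = (δ₀ + 1000)·f^(α−1) − 1000
α = ε/1000 + 1 = 0.97910, so α − 1 = -0.02090
f^(α−1) = 0.06^(-0.02090) = 1.060563
δ_res = (-3.3 + 1000) × 1.060563 − 1000 = 1057.064 − 1000 = 57.06‰

57.1‰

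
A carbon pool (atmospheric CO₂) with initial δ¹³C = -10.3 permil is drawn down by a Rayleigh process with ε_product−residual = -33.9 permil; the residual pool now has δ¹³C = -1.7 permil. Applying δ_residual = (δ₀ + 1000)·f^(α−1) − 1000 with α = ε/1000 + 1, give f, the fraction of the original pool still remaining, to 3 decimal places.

0.775

α − 1 = ε/1000 = -0.0339
(δ_res + 1000)/(δ₀ + 1000) = (-1.7 + 1000)/(-10.3 + 1000) = 998.3/989.7 = 1.008690
f = 1.008690^(1/-0.0339) = exp(ln(1.008690)/-0.0339) = exp(0.00865/-0.0339)
f = exp(-0.2552) = 0.7747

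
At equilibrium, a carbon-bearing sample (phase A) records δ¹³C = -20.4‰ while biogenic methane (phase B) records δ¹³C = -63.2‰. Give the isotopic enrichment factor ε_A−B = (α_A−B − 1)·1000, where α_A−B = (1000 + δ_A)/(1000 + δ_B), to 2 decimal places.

45.69‰

α_A−B = (1000 + -20.4) / (1000 + -63.2) = 979.6 / 936.8 = 1.045687
ε_A−B = (1.045687 − 1) × 1000 = 45.687‰
(The approximation ε ≈ δ_A − δ_B would give 42.8‰.)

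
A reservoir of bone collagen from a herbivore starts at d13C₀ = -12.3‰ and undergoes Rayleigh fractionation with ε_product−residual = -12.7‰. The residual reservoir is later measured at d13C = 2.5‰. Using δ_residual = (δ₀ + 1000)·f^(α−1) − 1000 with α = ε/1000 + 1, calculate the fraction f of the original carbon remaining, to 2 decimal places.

α − 1 = ε/1000 = -0.0127
(δ_res + 1000)/(δ₀ + 1000) = (2.5 + 1000)/(-12.3 + 1000) = 1002.5/987.7 = 1.014984
f = 1.014984^(1/-0.0127) = exp(ln(1.014984)/-0.0127) = exp(0.01487/-0.0127)
f = exp(-1.1711) = 0.3100

0.31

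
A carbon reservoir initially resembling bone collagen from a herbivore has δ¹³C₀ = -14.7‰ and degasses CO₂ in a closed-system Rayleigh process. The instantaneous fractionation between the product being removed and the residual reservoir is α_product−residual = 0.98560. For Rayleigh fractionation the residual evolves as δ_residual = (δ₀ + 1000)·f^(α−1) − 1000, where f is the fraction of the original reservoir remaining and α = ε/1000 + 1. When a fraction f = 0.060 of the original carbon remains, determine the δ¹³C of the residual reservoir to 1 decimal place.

26.0‰

Rayleigh residual: δ_res = (δ₀ + 1000)·f^(α−1) − 1000
α − 1 = -0.01440
f^(α−1) = 0.060^(-0.01440) = 1.041345
δ_res = (-14.7 + 1000) × 1.041345 − 1000 = 1026.037 − 1000 = 26.04‰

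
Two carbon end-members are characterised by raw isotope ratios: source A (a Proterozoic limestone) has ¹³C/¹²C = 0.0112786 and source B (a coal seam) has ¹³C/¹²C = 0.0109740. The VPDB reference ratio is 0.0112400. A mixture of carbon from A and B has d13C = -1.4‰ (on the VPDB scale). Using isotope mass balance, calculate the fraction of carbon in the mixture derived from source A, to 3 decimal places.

δ_A = (0.0112786/0.0112400 − 1)×1000 = (1.003434 − 1)×1000 = 3.434‰
δ_B = (0.0109740/0.0112400 − 1)×1000 = (0.976335 − 1)×1000 = -23.665‰
f_A = (δ_mix − δ_B)/(δ_A − δ_B) = (-1.4 − (-23.665))/(3.434 − (-23.665))
f_A = 22.265 / 27.100 = 0.8216

0.822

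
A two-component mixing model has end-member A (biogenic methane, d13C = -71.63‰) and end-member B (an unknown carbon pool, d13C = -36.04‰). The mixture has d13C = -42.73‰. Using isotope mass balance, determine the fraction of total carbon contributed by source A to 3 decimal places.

δ_mix = f_A·δ_A + (1 − f_A)·δ_B  ⇒  f_A = (δ_mix − δ_B)/(δ_A − δ_B)
f_A = (-42.73 − (-36.04)) / (-71.63 − (-36.04))
f_A = -6.69 / -35.59 = 0.1880

0.188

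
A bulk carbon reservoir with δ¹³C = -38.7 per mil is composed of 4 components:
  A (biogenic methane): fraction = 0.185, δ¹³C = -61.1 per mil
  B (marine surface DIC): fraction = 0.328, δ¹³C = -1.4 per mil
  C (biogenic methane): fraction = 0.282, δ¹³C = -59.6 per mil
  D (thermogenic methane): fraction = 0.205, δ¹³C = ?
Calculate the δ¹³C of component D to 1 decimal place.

-49.4 per mil

Isotope mass balance: δ_bulk = Σ fᵢ·δᵢ.
-38.7 = 0.185×(-61.1) + 0.328×(-1.4) + 0.282×(-59.6) + 0.205×δ_D
0.205·δ_D = -38.7 − (-28.570) = -10.130
δ_D = -10.130 / 0.205 = -49.42 per mil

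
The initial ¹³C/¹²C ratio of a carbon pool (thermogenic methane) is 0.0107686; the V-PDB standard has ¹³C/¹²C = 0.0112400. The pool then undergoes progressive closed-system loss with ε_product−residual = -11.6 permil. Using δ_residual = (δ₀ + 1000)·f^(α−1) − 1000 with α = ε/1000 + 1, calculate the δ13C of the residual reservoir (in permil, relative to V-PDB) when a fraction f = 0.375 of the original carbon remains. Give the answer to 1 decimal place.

-31.0 permil

δ₀ = (0.0107686/0.0112400 − 1)×1000 = (0.958060 − 1)×1000 = -41.940 permil
α − 1 = ε/1000 = -0.0116
f^(α−1) = 0.375^(-0.0116) = 1.011443
δ_res = (-41.940 + 1000) × 1.011443 − 1000 = 969.023 − 1000 = -30.98 permil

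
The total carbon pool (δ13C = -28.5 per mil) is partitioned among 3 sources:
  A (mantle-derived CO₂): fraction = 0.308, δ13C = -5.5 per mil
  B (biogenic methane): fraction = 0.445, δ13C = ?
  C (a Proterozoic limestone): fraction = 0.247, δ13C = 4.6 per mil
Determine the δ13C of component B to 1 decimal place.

Isotope mass balance: δ_bulk = Σ fᵢ·δᵢ.
-28.5 = 0.308×(-5.5) + 0.445×δ_B + 0.247×(4.6)
0.445·δ_B = -28.5 − (-0.558) = -27.942
δ_B = -27.942 / 0.445 = -62.79 per mil

-62.8 per mil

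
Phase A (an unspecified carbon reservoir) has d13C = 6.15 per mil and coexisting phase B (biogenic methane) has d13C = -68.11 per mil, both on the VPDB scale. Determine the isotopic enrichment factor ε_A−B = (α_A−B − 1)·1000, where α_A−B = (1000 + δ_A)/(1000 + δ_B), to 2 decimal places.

α_A−B = (1000 + 6.15) / (1000 + -68.11) = 1006.15 / 931.89 = 1.079688
ε_A−B = (1.079688 − 1) × 1000 = 79.688 per mil
(The approximation ε ≈ δ_A − δ_B would give 74.26 per mil.)

79.69 per mil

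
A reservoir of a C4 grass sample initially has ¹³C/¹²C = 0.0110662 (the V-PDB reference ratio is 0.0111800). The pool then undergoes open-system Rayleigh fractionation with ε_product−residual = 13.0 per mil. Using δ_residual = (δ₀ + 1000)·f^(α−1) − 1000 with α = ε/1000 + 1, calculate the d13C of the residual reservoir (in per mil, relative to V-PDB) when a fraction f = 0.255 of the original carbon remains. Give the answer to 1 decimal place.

δ₀ = (0.0110662/0.0111800 − 1)×1000 = (0.989821 − 1)×1000 = -10.179 per mil
α − 1 = ε/1000 = 0.0130
f^(α−1) = 0.255^(0.0130) = 0.982392
δ_res = (-10.179 + 1000) × 0.982392 − 1000 = 972.393 − 1000 = -27.61 per mil

-27.6 per mil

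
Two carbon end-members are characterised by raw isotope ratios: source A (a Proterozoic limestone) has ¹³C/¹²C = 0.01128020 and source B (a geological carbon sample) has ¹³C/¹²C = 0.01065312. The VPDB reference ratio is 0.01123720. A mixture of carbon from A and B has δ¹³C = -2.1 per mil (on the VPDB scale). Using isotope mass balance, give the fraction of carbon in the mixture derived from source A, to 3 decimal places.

δ_A = (0.01128020/0.01123720 − 1)×1000 = (1.003827 − 1)×1000 = 3.827 per mil
δ_B = (0.01065312/0.01123720 − 1)×1000 = (0.948023 − 1)×1000 = -51.977 per mil
f_A = (δ_mix − δ_B)/(δ_A − δ_B) = (-2.1 − (-51.977))/(3.827 − (-51.977))
f_A = 49.877 / 55.804 = 0.8938

0.894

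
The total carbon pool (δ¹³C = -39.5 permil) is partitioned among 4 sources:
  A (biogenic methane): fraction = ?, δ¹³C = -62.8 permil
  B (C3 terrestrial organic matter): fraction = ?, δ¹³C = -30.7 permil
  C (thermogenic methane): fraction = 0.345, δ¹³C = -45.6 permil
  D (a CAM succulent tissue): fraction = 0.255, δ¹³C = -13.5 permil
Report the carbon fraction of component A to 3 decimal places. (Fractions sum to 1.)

Let f_A and f_B be the unknown fractions; fractions sum to 1 so f_A + f_B = 0.400.
Mass balance: Σ fᵢ·δᵢ = δ_bulk ⇒ f_A·(-62.8) + f_B·(-30.7) = -39.5 − (-19.174) = -20.326
Substitute f_B = 0.400 − f_A:
f_A·(-62.8 − -30.7) = -20.326 − 0.400×(-30.7) = -8.046
f_A = -8.046 / -32.1 = 0.2506

0.251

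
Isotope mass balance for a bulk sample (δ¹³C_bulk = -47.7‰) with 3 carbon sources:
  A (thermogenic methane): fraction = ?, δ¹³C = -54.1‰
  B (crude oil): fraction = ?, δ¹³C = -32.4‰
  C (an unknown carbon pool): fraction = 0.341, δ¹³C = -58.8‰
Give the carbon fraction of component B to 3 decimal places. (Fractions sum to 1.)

0.369

Let f_B and f_A be the unknown fractions; fractions sum to 1 so f_B + f_A = 0.659.
Mass balance: Σ fᵢ·δᵢ = δ_bulk ⇒ f_B·(-32.4) + f_A·(-54.1) = -47.7 − (-20.051) = -27.649
Substitute f_A = 0.659 − f_B:
f_B·(-32.4 − -54.1) = -27.649 − 0.659×(-54.1) = 8.003
f_B = 8.003 / 21.7 = 0.3688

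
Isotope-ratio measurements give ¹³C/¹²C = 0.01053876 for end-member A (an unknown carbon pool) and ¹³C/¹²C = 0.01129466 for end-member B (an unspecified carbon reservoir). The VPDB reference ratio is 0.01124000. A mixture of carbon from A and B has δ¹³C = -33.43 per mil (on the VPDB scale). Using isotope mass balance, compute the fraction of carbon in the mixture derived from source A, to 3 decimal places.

0.569

δ_A = (0.01053876/0.01124000 − 1)×1000 = (0.937612 − 1)×1000 = -62.388 per mil
δ_B = (0.01129466/0.01124000 − 1)×1000 = (1.004863 − 1)×1000 = 4.863 per mil
f_A = (δ_mix − δ_B)/(δ_A − δ_B) = (-33.43 − (4.863))/(-62.388 − (4.863))
f_A = -38.293 / -67.251 = 0.5694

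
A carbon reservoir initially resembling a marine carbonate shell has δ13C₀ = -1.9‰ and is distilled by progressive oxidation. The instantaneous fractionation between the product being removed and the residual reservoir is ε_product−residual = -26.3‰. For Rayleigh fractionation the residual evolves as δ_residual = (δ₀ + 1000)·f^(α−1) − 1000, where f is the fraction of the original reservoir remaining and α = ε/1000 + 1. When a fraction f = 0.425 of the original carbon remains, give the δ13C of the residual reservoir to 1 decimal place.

Rayleigh residual: δ_res = (δ₀ + 1000)·f^(α−1) − 1000
α = ε/1000 + 1 = 0.97370, so α − 1 = -0.02630
f^(α−1) = 0.425^(-0.02630) = 1.022759
δ_res = (-1.9 + 1000) × 1.022759 − 1000 = 1020.816 − 1000 = 20.82‰

20.8‰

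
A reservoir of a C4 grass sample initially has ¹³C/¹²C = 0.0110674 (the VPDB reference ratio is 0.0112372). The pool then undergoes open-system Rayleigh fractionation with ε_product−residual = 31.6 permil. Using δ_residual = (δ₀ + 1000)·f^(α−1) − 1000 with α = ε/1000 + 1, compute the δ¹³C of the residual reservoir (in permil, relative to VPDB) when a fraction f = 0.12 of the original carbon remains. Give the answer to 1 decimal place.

-78.9 permil

δ₀ = (0.0110674/0.0112372 − 1)×1000 = (0.984889 − 1)×1000 = -15.111 permil
α − 1 = ε/1000 = 0.0316
f^(α−1) = 0.12^(0.0316) = 0.935195
δ_res = (-15.111 + 1000) × 0.935195 − 1000 = 921.064 − 1000 = -78.94 permil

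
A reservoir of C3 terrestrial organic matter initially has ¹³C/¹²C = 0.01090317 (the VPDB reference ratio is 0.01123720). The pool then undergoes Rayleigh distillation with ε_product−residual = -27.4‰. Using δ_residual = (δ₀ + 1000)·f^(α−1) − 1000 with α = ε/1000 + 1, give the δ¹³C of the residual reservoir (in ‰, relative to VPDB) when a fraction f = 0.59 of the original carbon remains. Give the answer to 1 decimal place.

δ₀ = (0.01090317/0.01123720 − 1)×1000 = (0.970275 − 1)×1000 = -29.725‰
α − 1 = ε/1000 = -0.0274
f^(α−1) = 0.59^(-0.0274) = 1.014562
δ_res = (-29.725 + 1000) × 1.014562 − 1000 = 984.404 − 1000 = -15.60‰

-15.6‰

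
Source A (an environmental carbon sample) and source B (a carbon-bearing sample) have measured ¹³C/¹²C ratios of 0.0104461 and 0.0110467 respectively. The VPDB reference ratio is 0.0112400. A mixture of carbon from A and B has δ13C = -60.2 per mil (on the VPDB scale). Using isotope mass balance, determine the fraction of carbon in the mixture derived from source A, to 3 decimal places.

δ_A = (0.0104461/0.0112400 − 1)×1000 = (0.929368 − 1)×1000 = -70.632 per mil
δ_B = (0.0110467/0.0112400 − 1)×1000 = (0.982802 − 1)×1000 = -17.198 per mil
f_A = (δ_mix − δ_B)/(δ_A − δ_B) = (-60.2 − (-17.198))/(-70.632 − (-17.198))
f_A = -43.002 / -53.434 = 0.8048

0.805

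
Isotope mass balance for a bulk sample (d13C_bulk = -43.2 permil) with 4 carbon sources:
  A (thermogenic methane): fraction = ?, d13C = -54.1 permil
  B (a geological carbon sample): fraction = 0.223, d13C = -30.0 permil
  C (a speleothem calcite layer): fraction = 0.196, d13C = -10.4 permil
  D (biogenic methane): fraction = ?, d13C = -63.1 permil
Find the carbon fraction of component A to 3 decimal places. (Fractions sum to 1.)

0.243

Let f_A and f_D be the unknown fractions; fractions sum to 1 so f_A + f_D = 0.581.
Mass balance: Σ fᵢ·δᵢ = δ_bulk ⇒ f_A·(-54.1) + f_D·(-63.1) = -43.2 − (-8.728) = -34.472
Substitute f_D = 0.581 − f_A:
f_A·(-54.1 − -63.1) = -34.472 − 0.581×(-63.1) = 2.189
f_A = 2.189 / 9.0 = 0.2433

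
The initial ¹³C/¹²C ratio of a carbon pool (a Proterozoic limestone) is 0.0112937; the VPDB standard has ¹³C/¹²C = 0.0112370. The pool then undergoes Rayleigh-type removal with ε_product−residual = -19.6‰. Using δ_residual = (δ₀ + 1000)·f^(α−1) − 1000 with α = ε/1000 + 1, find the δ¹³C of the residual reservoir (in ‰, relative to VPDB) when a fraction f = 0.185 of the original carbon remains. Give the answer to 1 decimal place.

δ₀ = (0.0112937/0.0112370 − 1)×1000 = (1.005046 − 1)×1000 = 5.046‰
α − 1 = ε/1000 = -0.0196
f^(α−1) = 0.185^(-0.0196) = 1.033626
δ_res = (5.046 + 1000) × 1.033626 − 1000 = 1038.842 − 1000 = 38.84‰

38.8‰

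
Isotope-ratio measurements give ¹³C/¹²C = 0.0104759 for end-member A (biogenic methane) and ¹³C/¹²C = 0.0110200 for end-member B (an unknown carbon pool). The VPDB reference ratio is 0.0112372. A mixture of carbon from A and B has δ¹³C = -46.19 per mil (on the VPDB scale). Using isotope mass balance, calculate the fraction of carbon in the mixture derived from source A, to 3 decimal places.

0.555

δ_A = (0.0104759/0.0112372 − 1)×1000 = (0.932252 − 1)×1000 = -67.748 per mil
δ_B = (0.0110200/0.0112372 − 1)×1000 = (0.980671 − 1)×1000 = -19.329 per mil
f_A = (δ_mix − δ_B)/(δ_A − δ_B) = (-46.19 − (-19.329))/(-67.748 − (-19.329))
f_A = -26.861 / -48.420 = 0.5548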